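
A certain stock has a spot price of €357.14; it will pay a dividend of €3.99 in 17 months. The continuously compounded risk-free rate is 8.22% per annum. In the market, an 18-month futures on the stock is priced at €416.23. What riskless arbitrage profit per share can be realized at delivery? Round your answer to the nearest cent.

PV(dividends) I = 3.99·e^(−0.0822·17/12) = 3.5514
Fair futures F* = (S − I)·e^(rT) = (357.14 − 3.5514)·e^0.123300 = 353.5886 × 1.131224 = 399.9879
Market €416.23 > fair 399.9879: forward overpriced → cash-and-carry (borrow at r, buy the stock and collect the dividends, short the forward).
Profit at T = |F_mkt − F*| = |416.23 − 399.9879| = €16.24 per share

€16.24 per share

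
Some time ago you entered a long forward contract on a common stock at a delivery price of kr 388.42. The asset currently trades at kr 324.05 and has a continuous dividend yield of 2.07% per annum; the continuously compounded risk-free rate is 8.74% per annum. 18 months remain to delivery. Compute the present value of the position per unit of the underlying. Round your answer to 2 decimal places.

-kr 26.55

Current fair forward for the remaining 18 months: F = S·e^((r − q)·T), (r − q) = 0.0874 − 0.0207 = 0.0667
F = 324.05 · e^(0.0667 × 18/12) = 324.05 × 1.105226 = 358.1485
Value of long forward = (F − K)·e^(−rT) = (358.1485 − 388.42) · e^(−0.0874·18/12)
= -30.2715 × 0.877130 = -26.55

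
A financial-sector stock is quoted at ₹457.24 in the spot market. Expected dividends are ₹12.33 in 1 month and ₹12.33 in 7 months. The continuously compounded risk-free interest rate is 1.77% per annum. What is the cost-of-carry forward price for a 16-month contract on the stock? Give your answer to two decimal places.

₹443.06

PV(dividends) I = 12.33·e^(−0.0177·1/12) + 12.33·e^(−0.0177·7/12)
I = 12.3118 + 12.2033 = 24.5151
F = (S − I)·e^(rT) = (457.24 − 24.5151) · e^(0.0177·16/12)
= 432.7249 · e^0.023600 = 432.7249 × 1.023881 = ₹443.06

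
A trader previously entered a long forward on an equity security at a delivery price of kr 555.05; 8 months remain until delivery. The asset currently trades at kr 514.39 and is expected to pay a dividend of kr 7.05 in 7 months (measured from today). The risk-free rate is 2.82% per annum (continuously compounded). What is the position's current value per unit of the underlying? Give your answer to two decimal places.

-kr 37.26

PV(remaining dividends) I = 7.05·e^(−0.0282·7/12) = 6.9350
Current forward F = (S − I)·e^(rT) = (514.39 − 6.9350)·e^(0.0282·8/12) = 507.4550 × 1.018978 = 517.0855
Value (long) = (F − K)·e^(−rT) = (517.0855 − 555.05) × 0.981376 = -37.2574
Value = -kr 37.26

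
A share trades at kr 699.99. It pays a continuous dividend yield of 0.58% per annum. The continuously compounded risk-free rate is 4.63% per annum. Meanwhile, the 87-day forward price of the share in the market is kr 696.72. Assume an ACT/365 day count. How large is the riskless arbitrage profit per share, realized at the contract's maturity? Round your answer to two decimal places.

Fair forward: F* = S·e^(carry·T), with carry = (r − q) = 0.0463 − 0.0058 = 0.0405
F* = 699.99 · e^(0.0405 × 87/365) = 699.99 · e^0.009653 = 699.99 × 1.009700 = kr 706.7799
Market kr 696.72 < fair kr 706.7799: forward underpriced → reverse cash-and-carry (short spot, go long the forward).
At maturity, profit = |F_mkt − F*| = |696.72 − 706.7799| = kr 10.06 per share

kr 10.06 per share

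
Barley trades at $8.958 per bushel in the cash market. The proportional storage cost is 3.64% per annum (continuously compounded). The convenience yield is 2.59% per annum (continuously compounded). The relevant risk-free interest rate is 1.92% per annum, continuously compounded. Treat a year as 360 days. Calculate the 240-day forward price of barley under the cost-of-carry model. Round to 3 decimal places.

$9.137 per bushel

Net carry = r + u − y = 0.0192 + 0.0364 − 0.0259 = 0.0297
F = S·e^((r+u−y)T) = 8.958 · e^(0.0297 × 240/360) = 8.958 · e^0.019800
= 8.958 × 1.019997 = $9.137 per bushel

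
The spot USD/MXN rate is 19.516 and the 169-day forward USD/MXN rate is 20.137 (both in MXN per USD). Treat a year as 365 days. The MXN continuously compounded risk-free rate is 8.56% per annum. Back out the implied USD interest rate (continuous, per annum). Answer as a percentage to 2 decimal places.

1.79%

F = S·e^((r_MXN − r_USD)T) ⇒ r_USD = r_MXN − ln(F/S)/T
ln(20.137/19.516) = 0.031324; /(169/365) = 0.067652
r_USD = 0.0856 − 0.067652 = 0.017948
r_USD = 1.79%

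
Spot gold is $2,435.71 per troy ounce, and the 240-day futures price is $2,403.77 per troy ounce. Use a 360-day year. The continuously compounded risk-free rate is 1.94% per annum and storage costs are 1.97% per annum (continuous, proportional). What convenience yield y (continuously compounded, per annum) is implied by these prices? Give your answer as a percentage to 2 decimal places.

F = S·e^((r+u−y)T) ⇒ (r+u−y) = ln(F/S)/T
ln(2403.77/2435.71) = -0.013200; /T ⇒ -0.019800
y = r + u − ln(F/S)/T = 0.0194 + 0.0197 + 0.019800 = 0.058900
y = 5.89%

5.89%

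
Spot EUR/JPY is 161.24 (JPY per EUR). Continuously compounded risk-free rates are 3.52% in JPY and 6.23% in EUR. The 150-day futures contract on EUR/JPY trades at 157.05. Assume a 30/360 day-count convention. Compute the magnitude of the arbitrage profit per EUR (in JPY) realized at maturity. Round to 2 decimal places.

2.38 per EUR (in JPY)

Fair futures: F* = S·e^(carry·T), with carry = (r_JPY − r_EUR) = 0.0352 − 0.0623 = -0.0271
F* = 161.24 · e^(-0.0271 × 150/360) = 161.24 · e^-0.011292 = 161.24 × 0.988772 = 159.4296
Market 157.05 < fair 159.4296: forward underpriced → reverse cash-and-carry (short spot, go long the forward).
At maturity, profit = |F_mkt − F*| = |157.05 − 159.4296| = 2.38 per EUR (in JPY)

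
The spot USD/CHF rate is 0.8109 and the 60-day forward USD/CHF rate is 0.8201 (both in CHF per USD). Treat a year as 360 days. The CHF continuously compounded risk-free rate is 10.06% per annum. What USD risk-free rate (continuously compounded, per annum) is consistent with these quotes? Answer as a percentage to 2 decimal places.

3.29%

F = S·e^((r_CHF − r_USD)T) ⇒ r_USD = r_CHF − ln(F/S)/T
ln(0.8201/0.8109) = 0.011282; /(60/360) = 0.067692
r_USD = 0.1006 − 0.067692 = 0.032908
r_USD = 3.29%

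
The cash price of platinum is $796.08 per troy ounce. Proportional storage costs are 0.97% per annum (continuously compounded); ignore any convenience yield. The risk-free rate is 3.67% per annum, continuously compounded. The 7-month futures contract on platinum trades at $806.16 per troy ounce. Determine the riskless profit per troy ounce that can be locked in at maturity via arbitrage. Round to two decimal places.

Fair futures: F* = S·e^(carry·T), with carry = (r + u) = 0.0367 + 0.0097 = 0.0464
F* = 796.08 · e^(0.0464 × 7/12) = 796.08 · e^0.027067 = 796.08 × 1.027437 = $817.9220
Market $806.16 < fair $817.9220: forward underpriced → reverse cash-and-carry (short spot, go long the forward).
At maturity, profit = |F_mkt − F*| = |806.16 − 817.9220| = $11.76 per troy ounce

$11.76 per troy ounce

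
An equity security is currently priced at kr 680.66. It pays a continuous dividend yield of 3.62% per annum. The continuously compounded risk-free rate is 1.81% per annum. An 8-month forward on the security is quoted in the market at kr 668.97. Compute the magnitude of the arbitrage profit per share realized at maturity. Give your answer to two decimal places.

kr 3.53 per share

Fair forward: F* = S·e^(carry·T), with carry = (r − q) = 0.0181 − 0.0362 = -0.0181
F* = 680.66 · e^(-0.0181 × 8/12) = 680.66 · e^-0.012067 = 680.66 × 0.988006 = kr 672.4962
Market kr 668.97 < fair kr 672.4962: forward underpriced → reverse cash-and-carry (short spot, go long the forward).
At maturity, profit = |F_mkt − F*| = |668.97 − 672.4962| = kr 3.53 per share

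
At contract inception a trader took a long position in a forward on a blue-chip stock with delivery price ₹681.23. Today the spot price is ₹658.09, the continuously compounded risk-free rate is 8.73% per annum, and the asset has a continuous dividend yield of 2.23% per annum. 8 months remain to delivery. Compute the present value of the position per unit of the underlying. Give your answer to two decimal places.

₹5.66

Current fair forward for the remaining 8 months: F = S·e^((r − q)·T), (r − q) = 0.0873 − 0.0223 = 0.0650
F = 658.09 · e^(0.0650 × 8/12) = 658.09 × 1.044286 = 687.2342
Value of long forward = (F − K)·e^(−rT) = (687.2342 − 681.23) · e^(−0.0873·8/12)
= 6.0042 × 0.943461 = 5.66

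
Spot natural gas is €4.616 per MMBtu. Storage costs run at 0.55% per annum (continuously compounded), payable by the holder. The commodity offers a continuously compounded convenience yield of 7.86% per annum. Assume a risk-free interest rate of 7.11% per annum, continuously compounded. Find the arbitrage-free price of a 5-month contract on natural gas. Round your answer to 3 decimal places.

Net carry = r + u − y = 0.0711 + 0.0055 − 0.0786 = -0.0020
F = S·e^((r+u−y)T) = 4.616 · e^(-0.0020 × 5/12) = 4.616 · e^-0.000833
= 4.616 × 0.999167 = €4.612 per MMBtu

€4.612 per MMBtu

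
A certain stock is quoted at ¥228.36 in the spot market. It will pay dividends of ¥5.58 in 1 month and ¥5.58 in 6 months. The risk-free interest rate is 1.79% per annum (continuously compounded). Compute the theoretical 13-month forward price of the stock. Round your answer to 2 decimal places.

PV(dividends) I = 5.58·e^(−0.0179·1/12) + 5.58·e^(−0.0179·6/12)
I = 5.5717 + 5.5303 = 11.1020
F = (S − I)·e^(rT) = (228.36 − 11.1020) · e^(0.0179·13/12)
= 217.2580 · e^0.019392 = 217.2580 × 1.019581 = ¥221.51

¥221.51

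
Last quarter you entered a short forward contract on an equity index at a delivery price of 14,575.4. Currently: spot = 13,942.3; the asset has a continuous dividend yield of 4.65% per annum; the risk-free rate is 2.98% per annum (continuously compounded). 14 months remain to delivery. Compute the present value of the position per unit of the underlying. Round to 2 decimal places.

Current fair forward for the remaining 14 months: F = S·e^((r − q)·T), (r − q) = 0.0298 − 0.0465 = -0.0167
F = 13942.3 · e^(-0.0167 × 14/12) = 13942.3 × 0.98070524 = 13673.2867
Value of long forward = (F − K)·e^(−rT) = (13673.2867 − 14575.4) · e^(−0.0298·14/12)
= -902.1133 × 0.96583075 = -871.29
Short position value = −(long value) = 871.29

871.29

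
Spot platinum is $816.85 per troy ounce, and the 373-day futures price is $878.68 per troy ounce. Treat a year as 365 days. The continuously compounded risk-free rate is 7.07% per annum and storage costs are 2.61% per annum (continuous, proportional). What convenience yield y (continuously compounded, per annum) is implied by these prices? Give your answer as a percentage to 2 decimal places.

F = S·e^((r+u−y)T) ⇒ (r+u−y) = ln(F/S)/T
ln(878.68/816.85) = 0.072965; /T ⇒ 0.071400
y = r + u − ln(F/S)/T = 0.0707 + 0.0261 − 0.071400 = 0.025400
y = 2.54%

2.54%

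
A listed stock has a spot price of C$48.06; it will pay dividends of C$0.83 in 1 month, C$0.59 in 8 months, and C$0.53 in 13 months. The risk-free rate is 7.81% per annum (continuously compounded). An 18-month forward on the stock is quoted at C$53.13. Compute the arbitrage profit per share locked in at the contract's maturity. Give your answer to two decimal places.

PV(dividends) I = 0.83·e^(−0.0781·1/12) + 0.59·e^(−0.0781·8/12) + 0.53·e^(−0.0781·13/12) = 1.8717
Fair forward F* = (S − I)·e^(rT) = (48.06 − 1.8717)·e^0.117150 = 46.1883 × 1.124288 = 51.9290
Market C$53.13 > fair 51.9290: forward overpriced → cash-and-carry (borrow at r, buy the stock and collect the dividends, short the forward).
Profit at T = |F_mkt − F*| = |53.13 − 51.9290| = C$1.20 per share

C$1.20 per share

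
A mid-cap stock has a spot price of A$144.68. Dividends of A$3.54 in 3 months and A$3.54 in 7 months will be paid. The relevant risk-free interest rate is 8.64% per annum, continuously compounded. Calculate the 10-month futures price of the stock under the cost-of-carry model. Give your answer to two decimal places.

PV(dividends) I = 3.54·e^(−0.0864·3/12) + 3.54·e^(−0.0864·7/12)
I = 3.4644 + 3.3660 = 6.8304
F = (S − I)·e^(rT) = (144.68 − 6.8304) · e^(0.0864·10/12)
= 137.8496 · e^0.072000 = 137.8496 × 1.074655 = A$148.14

A$148.14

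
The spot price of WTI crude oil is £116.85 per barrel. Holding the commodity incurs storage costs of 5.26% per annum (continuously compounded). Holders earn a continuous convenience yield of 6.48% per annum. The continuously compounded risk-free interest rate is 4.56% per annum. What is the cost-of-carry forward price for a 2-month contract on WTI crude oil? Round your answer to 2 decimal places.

£117.50 per barrel

Net carry = r + u − y = 0.0456 + 0.0526 − 0.0648 = 0.0334
F = S·e^((r+u−y)T) = 116.85 · e^(0.0334 × 2/12) = 116.85 · e^0.005567
= 116.85 × 1.005583 = £117.50 per barrel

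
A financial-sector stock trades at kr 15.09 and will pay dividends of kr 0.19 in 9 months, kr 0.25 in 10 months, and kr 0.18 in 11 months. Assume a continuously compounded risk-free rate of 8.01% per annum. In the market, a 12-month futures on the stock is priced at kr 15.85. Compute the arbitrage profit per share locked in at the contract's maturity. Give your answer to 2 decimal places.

PV(dividends) I = 0.19·e^(−0.0801·9/12) + 0.25·e^(−0.0801·10/12) + 0.18·e^(−0.0801·11/12) = 0.5800
Fair futures F* = (S − I)·e^(rT) = (15.09 − 0.5800)·e^0.080100 = 14.5100 × 1.083395 = 15.7201
Market kr 15.85 > fair 15.7201: forward overpriced → cash-and-carry (borrow at r, buy the stock and collect the dividends, short the forward).
Profit at T = |F_mkt − F*| = |15.85 − 15.7201| = kr 0.13 per share

kr 0.13 per share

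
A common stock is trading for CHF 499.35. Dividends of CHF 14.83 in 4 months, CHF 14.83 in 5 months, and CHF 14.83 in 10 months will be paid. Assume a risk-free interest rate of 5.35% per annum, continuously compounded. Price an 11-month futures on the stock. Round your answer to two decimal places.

PV(dividends) I = 14.83·e^(−0.0535·4/12) + 14.83·e^(−0.0535·5/12) + 14.83·e^(−0.0535·10/12)
I = 14.5679 + 14.5031 + 14.1834 = 43.2544
F = (S − I)·e^(rT) = (499.35 − 43.2544) · e^(0.0535·11/12)
= 456.0956 · e^0.049042 = 456.0956 × 1.050264 = CHF 479.02

CHF 479.02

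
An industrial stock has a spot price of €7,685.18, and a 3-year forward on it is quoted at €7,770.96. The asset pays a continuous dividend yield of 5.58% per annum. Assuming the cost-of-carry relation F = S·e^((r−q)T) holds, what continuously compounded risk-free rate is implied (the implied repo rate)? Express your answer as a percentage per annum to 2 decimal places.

From F = S·e^((r−q)T): (r − q) = ln(F/S)/T
ln(7770.96/7685.18) = ln(1.011162) = 0.011100
(r − q) = 0.011100 / (3) = 0.003700
r = ln(F/S)/T + q = 0.003700 + 0.0558 = 0.059500
r = 5.95%

5.95%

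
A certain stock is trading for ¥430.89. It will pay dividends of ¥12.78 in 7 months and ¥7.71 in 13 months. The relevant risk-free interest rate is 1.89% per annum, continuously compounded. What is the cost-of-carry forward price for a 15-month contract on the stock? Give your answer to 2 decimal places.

¥420.51

PV(dividends) I = 12.78·e^(−0.0189·7/12) + 7.71·e^(−0.0189·13/12)
I = 12.6399 + 7.5537 = 20.1936
F = (S − I)·e^(rT) = (430.89 − 20.1936) · e^(0.0189·15/12)
= 410.6964 · e^0.023625 = 410.6964 × 1.023906 = ¥420.51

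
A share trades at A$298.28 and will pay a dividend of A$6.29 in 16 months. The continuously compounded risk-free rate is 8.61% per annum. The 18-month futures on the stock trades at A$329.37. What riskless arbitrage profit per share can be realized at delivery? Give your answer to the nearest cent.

PV(dividends) I = 6.29·e^(−0.0861·16/12) = 5.6078
Fair futures F* = (S − I)·e^(rT) = (298.28 − 5.6078)·e^0.129150 = 292.6722 × 1.137861 = 333.0203
Market A$329.37 < fair 333.0203: forward underpriced → reverse cash-and-carry (short the stock, invest proceeds at r, pay the dividends, go long the forward).
Profit at T = |F_mkt − F*| = |329.37 − 333.0203| = A$3.65 per share

A$3.65 per share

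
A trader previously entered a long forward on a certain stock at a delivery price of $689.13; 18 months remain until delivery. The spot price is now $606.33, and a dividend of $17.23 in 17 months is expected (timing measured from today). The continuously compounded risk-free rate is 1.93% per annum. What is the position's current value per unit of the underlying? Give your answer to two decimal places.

PV(remaining dividends) I = 17.23·e^(−0.0193·17/12) = 16.7653
Current forward F = (S − I)·e^(rT) = (606.33 − 16.7653)·e^(0.0193·18/12) = 589.5647 × 1.029373 = 606.8820
Value (long) = (F − K)·e^(−rT) = (606.8820 − 689.13) × 0.971465 = -79.9011
Value = -$79.90

-$79.90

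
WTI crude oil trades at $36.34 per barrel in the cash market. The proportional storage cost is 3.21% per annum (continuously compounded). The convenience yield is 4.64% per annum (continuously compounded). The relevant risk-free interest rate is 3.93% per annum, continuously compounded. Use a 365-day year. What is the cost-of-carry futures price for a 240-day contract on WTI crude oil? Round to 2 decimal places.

$36.94 per barrel

Net carry = r + u − y = 0.0393 + 0.0321 − 0.0464 = 0.0250
F = S·e^((r+u−y)T) = 36.34 · e^(0.0250 × 240/365) = 36.34 · e^0.016438
= 36.34 × 1.016574 = $36.94 per barrel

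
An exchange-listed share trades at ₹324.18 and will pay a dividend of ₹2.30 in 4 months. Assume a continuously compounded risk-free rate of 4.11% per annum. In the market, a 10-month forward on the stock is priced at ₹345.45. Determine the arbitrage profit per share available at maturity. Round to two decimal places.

PV(dividends) I = 2.30·e^(−0.0411·4/12) = 2.2687
Fair forward F* = (S − I)·e^(rT) = (324.18 − 2.2687)·e^0.034250 = 321.9113 × 1.034843 = 333.1277
Market ₹345.45 > fair 333.1277: forward overpriced → cash-and-carry (borrow at r, buy the stock and collect the dividends, short the forward).
Profit at T = |F_mkt − F*| = |345.45 − 333.1277| = ₹12.32 per share

₹12.32 per share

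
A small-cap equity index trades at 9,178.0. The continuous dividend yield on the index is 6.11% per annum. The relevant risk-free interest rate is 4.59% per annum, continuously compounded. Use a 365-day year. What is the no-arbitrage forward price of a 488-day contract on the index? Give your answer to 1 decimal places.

F = S·e^((r − q)T) = 9178.0 · e^((0.0459 − 0.0611) × 488/365)
= 9178.0 · e^-0.020322 = 9178.0 × 0.979883
F = 8,993.4

8,993.4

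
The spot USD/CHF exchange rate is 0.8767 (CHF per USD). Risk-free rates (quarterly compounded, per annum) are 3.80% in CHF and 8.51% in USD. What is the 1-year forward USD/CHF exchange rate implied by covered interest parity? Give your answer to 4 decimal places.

0.8370

By covered interest parity, F = S · (1+r_CHF/4)^(4T) / (1+r_USD/4)^(4T)
= 0.8767 × 1.038545 / 1.087854 = 0.8767 × 0.954673
F = 0.8370 CHF per USD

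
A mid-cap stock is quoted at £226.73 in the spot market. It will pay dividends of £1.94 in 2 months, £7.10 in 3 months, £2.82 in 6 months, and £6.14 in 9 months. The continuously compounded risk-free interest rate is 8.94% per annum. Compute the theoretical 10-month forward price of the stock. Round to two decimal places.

£225.64

PV(dividends) I = 1.94·e^(−0.0894·2/12) + 7.10·e^(−0.0894·3/12) + 2.82·e^(−0.0894·6/12) + 6.14·e^(−0.0894·9/12)
I = 1.9113 + 6.9431 + 2.6967 + 5.7418 = 17.2929
F = (S − I)·e^(rT) = (226.73 − 17.2929) · e^(0.0894·10/12)
= 209.4371 · e^0.074500 = 209.4371 × 1.077345 = £225.64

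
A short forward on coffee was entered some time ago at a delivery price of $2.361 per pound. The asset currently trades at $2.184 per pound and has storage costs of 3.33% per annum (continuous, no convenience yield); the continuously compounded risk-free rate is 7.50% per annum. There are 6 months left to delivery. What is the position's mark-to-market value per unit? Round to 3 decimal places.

$0.053 per pound

Current fair forward for the remaining 6 months: F = S·e^((r + u)·T), (r + u) = 0.0750 + 0.0333 = 0.1083
F = 2.184 · e^(0.1083 × 6/12) = 2.184 × 1.055643 = 2.3055
Value of long forward = (F − K)·e^(−rT) = (2.3055 − 2.361) · e^(−0.0750·6/12)
= -0.0555 × 0.963194 = -0.053
Short position value = −(long value) = $0.053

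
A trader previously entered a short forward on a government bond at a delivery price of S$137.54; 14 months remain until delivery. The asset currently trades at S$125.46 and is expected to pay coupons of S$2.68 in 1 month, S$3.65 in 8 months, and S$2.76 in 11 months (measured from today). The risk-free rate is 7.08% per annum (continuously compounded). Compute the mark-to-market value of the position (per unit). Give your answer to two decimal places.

PV(remaining coupons) I = 2.68·e^(−0.0708·1/12) + 3.65·e^(−0.0708·8/12) + 2.76·e^(−0.0708·11/12) = 8.7325
Current forward F = (S − I)·e^(rT) = (125.46 − 8.7325)·e^(0.0708·14/12) = 116.7275 × 1.086107 = 126.7786
Value (long) = (F − K)·e^(−rT) = (126.7786 − 137.54) × 0.920719 = -9.9082
Short position value = −(long value) = S$9.91

S$9.91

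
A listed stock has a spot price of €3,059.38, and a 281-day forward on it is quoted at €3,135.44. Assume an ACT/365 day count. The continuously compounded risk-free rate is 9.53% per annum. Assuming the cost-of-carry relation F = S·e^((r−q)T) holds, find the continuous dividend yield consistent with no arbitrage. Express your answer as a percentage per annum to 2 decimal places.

6.34%

From F = S·e^((r−q)T): (r − q) = ln(F/S)/T
ln(3135.44/3059.38) = ln(1.024861) = 0.024557
(r − q) = 0.024557 / (281/365) = 0.031898
q = r − ln(F/S)/T = 0.0953 − 0.031898 = 0.063402
q = 6.34%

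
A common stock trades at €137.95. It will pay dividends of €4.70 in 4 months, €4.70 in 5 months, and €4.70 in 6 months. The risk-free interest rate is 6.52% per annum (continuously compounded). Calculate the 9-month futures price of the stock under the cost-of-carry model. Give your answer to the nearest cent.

€130.45

PV(dividends) I = 4.70·e^(−0.0652·4/12) + 4.70·e^(−0.0652·5/12) + 4.70·e^(−0.0652·6/12)
I = 4.5990 + 4.5740 + 4.5493 = 13.7223
F = (S − I)·e^(rT) = (137.95 − 13.7223) · e^(0.0652·9/12)
= 124.2277 · e^0.048900 = 124.2277 × 1.050115 = €130.45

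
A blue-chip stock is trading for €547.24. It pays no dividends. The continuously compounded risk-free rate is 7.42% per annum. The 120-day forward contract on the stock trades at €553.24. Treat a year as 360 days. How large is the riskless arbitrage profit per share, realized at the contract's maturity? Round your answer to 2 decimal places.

€7.70 per share

Fair forward: F* = S·e^(carry·T), with carry = r = 0.0742
F* = 547.24 · e^(0.0742 × 120/360) = 547.24 · e^0.024733 = 547.24 × 1.025041 = €560.9434
Market €553.24 < fair €560.9434: forward underpriced → reverse cash-and-carry (short spot, go long the forward).
At maturity, profit = |F_mkt − F*| = |553.24 − 560.9434| = €7.70 per share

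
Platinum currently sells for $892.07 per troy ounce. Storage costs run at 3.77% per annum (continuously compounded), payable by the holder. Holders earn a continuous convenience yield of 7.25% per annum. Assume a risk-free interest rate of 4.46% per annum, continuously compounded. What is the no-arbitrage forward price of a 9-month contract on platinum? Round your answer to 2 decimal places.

Net carry = r + u − y = 0.0446 + 0.0377 − 0.0725 = 0.0098
F = S·e^((r+u−y)T) = 892.07 · e^(0.0098 × 9/12) = 892.07 · e^0.007350
= 892.07 × 1.007377 = $898.65 per troy ounce

$898.65 per troy ounce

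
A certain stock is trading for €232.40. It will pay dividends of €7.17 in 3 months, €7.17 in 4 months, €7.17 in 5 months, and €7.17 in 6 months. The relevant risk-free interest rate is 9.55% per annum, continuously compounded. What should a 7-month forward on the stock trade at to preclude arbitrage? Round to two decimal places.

€216.46

PV(dividends) I = 7.17·e^(−0.0955·3/12) + 7.17·e^(−0.0955·4/12) + 7.17·e^(−0.0955·5/12) + 7.17·e^(−0.0955·6/12)
I = 7.0008 + 6.9453 + 6.8903 + 6.8357 = 27.6721
F = (S − I)·e^(rT) = (232.40 − 27.6721) · e^(0.0955·7/12)
= 204.7279 · e^0.055708 = 204.7279 × 1.057289 = €216.46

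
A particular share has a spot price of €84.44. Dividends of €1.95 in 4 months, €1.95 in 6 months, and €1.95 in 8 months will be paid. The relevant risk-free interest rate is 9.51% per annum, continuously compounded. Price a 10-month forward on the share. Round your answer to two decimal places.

€85.37

PV(dividends) I = 1.95·e^(−0.0951·4/12) + 1.95·e^(−0.0951·6/12) + 1.95·e^(−0.0951·8/12)
I = 1.8892 + 1.8594 + 1.8302 = 5.5788
F = (S − I)·e^(rT) = (84.44 − 5.5788) · e^(0.0951·10/12)
= 78.8612 · e^0.079250 = 78.8612 × 1.082475 = €85.37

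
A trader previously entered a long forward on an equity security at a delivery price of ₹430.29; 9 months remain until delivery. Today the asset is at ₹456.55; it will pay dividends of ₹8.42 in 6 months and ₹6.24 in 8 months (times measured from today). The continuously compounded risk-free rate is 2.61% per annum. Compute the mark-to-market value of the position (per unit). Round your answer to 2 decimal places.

PV(remaining dividends) I = 8.42·e^(−0.0261·6/12) + 6.24·e^(−0.0261·8/12) = 14.4432
Current forward F = (S − I)·e^(rT) = (456.55 − 14.4432)·e^(0.0261·9/12) = 442.1068 × 1.019768 = 450.8464
Value (long) = (F − K)·e^(−rT) = (450.8464 − 430.29) × 0.980615 = 20.1579
Value = ₹20.16

₹20.16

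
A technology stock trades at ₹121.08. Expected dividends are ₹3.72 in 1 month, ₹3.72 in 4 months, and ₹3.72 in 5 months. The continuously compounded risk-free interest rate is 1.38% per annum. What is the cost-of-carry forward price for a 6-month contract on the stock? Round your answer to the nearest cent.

₹110.72

PV(dividends) I = 3.72·e^(−0.0138·1/12) + 3.72·e^(−0.0138·4/12) + 3.72·e^(−0.0138·5/12)
I = 3.7157 + 3.7029 + 3.6987 = 11.1173
F = (S − I)·e^(rT) = (121.08 − 11.1173) · e^(0.0138·6/12)
= 109.9627 · e^0.006900 = 109.9627 × 1.006924 = ₹110.72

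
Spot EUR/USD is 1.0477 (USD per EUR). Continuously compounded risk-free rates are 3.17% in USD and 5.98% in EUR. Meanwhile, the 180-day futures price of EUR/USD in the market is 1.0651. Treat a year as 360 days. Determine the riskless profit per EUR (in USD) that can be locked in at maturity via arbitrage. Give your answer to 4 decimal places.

Fair futures: F* = S·e^(carry·T), with carry = (r_USD − r_EUR) = 0.0317 − 0.0598 = -0.0281
F* = 1.0477 · e^(-0.0281 × 180/360) = 1.0477 · e^-0.014050 = 1.0477 × 0.986048 = 1.0331
Market 1.0651 > fair 1.0331: forward overpriced → cash-and-carry (buy spot, short the forward).
At maturity, profit = |F_mkt − F*| = |1.0651 − 1.0331| = 0.0320 per EUR (in USD)

0.0320 per EUR (in USD)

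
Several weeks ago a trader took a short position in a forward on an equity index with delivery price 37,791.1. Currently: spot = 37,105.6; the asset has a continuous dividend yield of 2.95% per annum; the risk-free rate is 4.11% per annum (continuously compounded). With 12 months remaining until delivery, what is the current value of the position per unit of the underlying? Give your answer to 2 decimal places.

242.40

Current fair forward for the remaining 12 months: F = S·e^((r − q)·T), (r − q) = 0.0411 − 0.0295 = 0.0116
F = 37105.6 · e^(0.0116 × 12/12) = 37105.6 × 1.01166754 = 37538.5311
Value of long forward = (F − K)·e^(−rT) = (37538.5311 − 37791.1) · e^(−0.0411·12/12)
= -252.5689 × 0.95973315 = -242.40
Short position value = −(long value) = 242.40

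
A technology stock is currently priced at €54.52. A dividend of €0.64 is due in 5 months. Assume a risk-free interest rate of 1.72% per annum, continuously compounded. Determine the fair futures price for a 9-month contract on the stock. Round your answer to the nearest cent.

PV(dividends) I = 0.64·e^(−0.0172·5/12)
I = 0.6354
F = (S − I)·e^(rT) = (54.52 − 0.6354) · e^(0.0172·9/12)
= 53.8846 · e^0.012900 = 53.8846 × 1.012984 = €54.58

€54.58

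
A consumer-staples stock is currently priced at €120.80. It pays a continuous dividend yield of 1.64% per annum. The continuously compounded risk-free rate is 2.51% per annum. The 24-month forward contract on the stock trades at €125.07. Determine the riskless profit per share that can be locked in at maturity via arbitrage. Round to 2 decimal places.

Fair forward: F* = S·e^(carry·T), with carry = (r − q) = 0.0251 − 0.0164 = 0.0087
F* = 120.80 · e^(0.0087 × 24/12) = 120.80 · e^0.017400 = 120.80 × 1.017552 = €122.9203
Market €125.07 > fair €122.9203: forward overpriced → cash-and-carry (buy spot, short the forward).
At maturity, profit = |F_mkt − F*| = |125.07 − 122.9203| = €2.15 per share

€2.15 per share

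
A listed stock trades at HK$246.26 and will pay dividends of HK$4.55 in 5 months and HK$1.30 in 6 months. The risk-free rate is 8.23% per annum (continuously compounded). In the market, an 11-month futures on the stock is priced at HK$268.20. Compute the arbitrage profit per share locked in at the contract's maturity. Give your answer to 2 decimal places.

PV(dividends) I = 4.55·e^(−0.0823·5/12) + 1.30·e^(−0.0823·6/12) = 5.6442
Fair futures F* = (S − I)·e^(rT) = (246.26 − 5.6442)·e^0.075442 = 240.6158 × 1.078361 = 259.4707
Market HK$268.20 > fair 259.4707: forward overpriced → cash-and-carry (borrow at r, buy the stock and collect the dividends, short the forward).
Profit at T = |F_mkt − F*| = |268.20 − 259.4707| = HK$8.73 per share

HK$8.73 per share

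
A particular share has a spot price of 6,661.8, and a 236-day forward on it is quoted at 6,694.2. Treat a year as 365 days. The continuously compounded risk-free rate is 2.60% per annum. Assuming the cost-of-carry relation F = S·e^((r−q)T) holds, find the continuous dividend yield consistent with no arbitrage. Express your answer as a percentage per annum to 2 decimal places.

From F = S·e^((r−q)T): (r − q) = ln(F/S)/T
ln(6694.2/6661.8) = ln(1.004864) = 0.004852
(r − q) = 0.004852 / (236/365) = 0.007504
q = r − ln(F/S)/T = 0.0260 − 0.007504 = 0.018496
q = 1.85%

1.85%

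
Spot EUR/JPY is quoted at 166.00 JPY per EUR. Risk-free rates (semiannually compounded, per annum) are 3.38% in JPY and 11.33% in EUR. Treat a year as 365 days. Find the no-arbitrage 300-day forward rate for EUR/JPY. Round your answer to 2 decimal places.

By covered interest parity, F = S · (1+r_JPY/2)^(2T) / (1+r_EUR/2)^(2T)
= 166.00 × 1.027932 / 1.094810 = 166.00 × 0.938914
F = 155.86 JPY per EUR

155.86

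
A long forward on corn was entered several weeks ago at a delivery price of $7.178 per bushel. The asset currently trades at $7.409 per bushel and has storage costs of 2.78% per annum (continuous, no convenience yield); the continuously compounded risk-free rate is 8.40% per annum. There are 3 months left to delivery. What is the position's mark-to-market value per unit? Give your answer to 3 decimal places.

Current fair forward for the remaining 3 months: F = S·e^((r + u)·T), (r + u) = 0.0840 + 0.0278 = 0.1118
F = 7.409 · e^(0.1118 × 3/12) = 7.409 × 1.028344 = 7.6190
Value of long forward = (F − K)·e^(−rT) = (7.6190 − 7.178) · e^(−0.0840·3/12)
= 0.4410 × 0.979219 = 0.432

$0.432 per bushel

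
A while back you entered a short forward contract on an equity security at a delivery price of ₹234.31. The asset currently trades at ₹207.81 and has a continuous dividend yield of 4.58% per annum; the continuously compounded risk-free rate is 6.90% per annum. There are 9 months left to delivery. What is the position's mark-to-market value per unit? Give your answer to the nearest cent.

Current fair forward for the remaining 9 months: F = S·e^((r − q)·T), (r − q) = 0.0690 − 0.0458 = 0.0232
F = 207.81 · e^(0.0232 × 9/12) = 207.81 × 1.017552 = 211.4575
Value of long forward = (F − K)·e^(−rT) = (211.4575 − 234.31) · e^(−0.0690·9/12)
= -22.8525 × 0.949566 = -21.70
Short position value = −(long value) = ₹21.70

₹21.70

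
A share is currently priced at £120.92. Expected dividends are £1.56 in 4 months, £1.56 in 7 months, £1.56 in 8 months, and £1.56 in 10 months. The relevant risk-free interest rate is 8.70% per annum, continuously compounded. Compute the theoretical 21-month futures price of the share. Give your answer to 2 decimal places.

£133.91

PV(dividends) I = 1.56·e^(−0.0870·4/12) + 1.56·e^(−0.0870·7/12) + 1.56·e^(−0.0870·8/12) + 1.56·e^(−0.0870·10/12)
I = 1.5154 + 1.4828 + 1.4721 + 1.4509 = 5.9212
F = (S − I)·e^(rT) = (120.92 − 5.9212) · e^(0.0870·21/12)
= 114.9988 · e^0.152250 = 114.9988 × 1.164451 = £133.91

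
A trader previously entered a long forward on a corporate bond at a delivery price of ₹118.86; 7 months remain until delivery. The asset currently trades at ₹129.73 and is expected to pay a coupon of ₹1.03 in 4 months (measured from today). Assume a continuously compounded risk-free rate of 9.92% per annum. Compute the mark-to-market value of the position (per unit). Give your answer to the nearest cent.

₹16.56

PV(remaining coupons) I = 1.03·e^(−0.0992·4/12) = 0.9965
Current forward F = (S − I)·e^(rT) = (129.73 − 0.9965)·e^(0.0992·7/12) = 128.7335 × 1.059574 = 136.4027
Value (long) = (F − K)·e^(−rT) = (136.4027 − 118.86) × 0.943776 = 16.5564
Value = ₹16.56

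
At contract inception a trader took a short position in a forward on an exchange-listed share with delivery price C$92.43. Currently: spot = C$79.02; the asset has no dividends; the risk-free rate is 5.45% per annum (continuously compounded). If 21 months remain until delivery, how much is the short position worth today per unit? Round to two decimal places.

Current fair forward for the remaining 21 months: F = S·e^(r·T), r = 0.0545
F = 79.02 · e^(0.0545 × 21/12) = 79.02 × 1.100071 = 86.9276
Value of long forward = (F − K)·e^(−rT) = (86.9276 − 92.43) · e^(−0.0545·21/12)
= -5.5024 × 0.909032 = -5.00
Short position value = −(long value) = C$5.00

C$5.00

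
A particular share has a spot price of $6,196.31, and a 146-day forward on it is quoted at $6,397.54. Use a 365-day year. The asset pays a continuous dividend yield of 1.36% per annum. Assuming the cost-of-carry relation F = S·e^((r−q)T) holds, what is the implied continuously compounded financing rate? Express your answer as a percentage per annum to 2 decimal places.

9.35%

From F = S·e^((r−q)T): (r − q) = ln(F/S)/T
ln(6397.54/6196.31) = ln(1.032476) = 0.031960
(r − q) = 0.031960 / (146/365) = 0.079900
r = ln(F/S)/T + q = 0.079900 + 0.0136 = 0.093500
r = 9.35%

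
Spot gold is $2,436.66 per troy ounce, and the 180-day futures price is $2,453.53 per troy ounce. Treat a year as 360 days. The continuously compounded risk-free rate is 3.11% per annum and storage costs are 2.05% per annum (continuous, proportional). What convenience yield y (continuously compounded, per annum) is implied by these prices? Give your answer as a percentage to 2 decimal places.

3.78%

F = S·e^((r+u−y)T) ⇒ (r+u−y) = ln(F/S)/T
ln(2453.53/2436.66) = 0.006900; /T ⇒ 0.013800
y = r + u − ln(F/S)/T = 0.0311 + 0.0205 − 0.013800 = 0.037800
y = 3.78%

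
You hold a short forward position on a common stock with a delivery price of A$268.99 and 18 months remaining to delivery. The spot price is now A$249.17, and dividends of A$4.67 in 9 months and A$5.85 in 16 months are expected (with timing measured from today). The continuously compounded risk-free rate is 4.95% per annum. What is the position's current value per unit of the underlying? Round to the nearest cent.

PV(remaining dividends) I = 4.67·e^(−0.0495·9/12) + 5.85·e^(−0.0495·16/12) = 9.9762
Current forward F = (S − I)·e^(rT) = (249.17 − 9.9762)·e^(0.0495·18/12) = 239.1938 × 1.077076 = 257.6299
Value (long) = (F − K)·e^(−rT) = (257.6299 − 268.99) × 0.928440 = -10.5472
Short position value = −(long value) = A$10.55

A$10.55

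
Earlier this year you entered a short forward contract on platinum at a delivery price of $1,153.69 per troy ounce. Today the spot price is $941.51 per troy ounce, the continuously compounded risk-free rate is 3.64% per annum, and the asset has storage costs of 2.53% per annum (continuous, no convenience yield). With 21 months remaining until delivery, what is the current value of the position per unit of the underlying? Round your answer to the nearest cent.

Current fair forward for the remaining 21 months: F = S·e^((r + u)·T), (r + u) = 0.0364 + 0.0253 = 0.0617
F = 941.51 · e^(0.0617 × 21/12) = 941.51 × 1.114020 = 1048.8610
Value of long forward = (F − K)·e^(−rT) = (1048.8610 − 1153.69) · e^(−0.0364·21/12)
= -104.8290 × 0.938286 = -98.36
Short position value = −(long value) = $98.36

$98.36 per troy ounce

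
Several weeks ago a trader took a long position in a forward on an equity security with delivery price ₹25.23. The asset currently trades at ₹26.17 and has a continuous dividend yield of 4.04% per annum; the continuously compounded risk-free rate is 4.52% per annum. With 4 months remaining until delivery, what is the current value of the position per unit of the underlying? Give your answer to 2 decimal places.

Current fair forward for the remaining 4 months: F = S·e^((r − q)·T), (r − q) = 0.0452 − 0.0404 = 0.0048
F = 26.17 · e^(0.0048 × 4/12) = 26.17 × 1.001601 = 26.2119
Value of long forward = (F − K)·e^(−rT) = (26.2119 − 25.23) · e^(−0.0452·4/12)
= 0.9819 × 0.985046 = 0.97

₹0.97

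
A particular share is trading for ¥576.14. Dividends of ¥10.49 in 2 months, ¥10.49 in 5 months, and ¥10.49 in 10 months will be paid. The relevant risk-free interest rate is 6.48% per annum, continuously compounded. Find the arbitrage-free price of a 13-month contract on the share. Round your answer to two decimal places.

¥585.29

PV(dividends) I = 10.49·e^(−0.0648·2/12) + 10.49·e^(−0.0648·5/12) + 10.49·e^(−0.0648·10/12)
I = 10.3773 + 10.2106 + 9.9386 = 30.5265
F = (S − I)·e^(rT) = (576.14 − 30.5265) · e^(0.0648·13/12)
= 545.6135 · e^0.070200 = 545.6135 × 1.072723 = ¥585.29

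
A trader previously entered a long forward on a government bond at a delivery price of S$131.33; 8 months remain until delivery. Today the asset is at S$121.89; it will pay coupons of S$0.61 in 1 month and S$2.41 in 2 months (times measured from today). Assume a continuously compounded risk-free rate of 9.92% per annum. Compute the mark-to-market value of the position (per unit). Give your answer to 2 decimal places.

-S$4.01

PV(remaining coupons) I = 0.61·e^(−0.0992·1/12) + 2.41·e^(−0.0992·2/12) = 2.9755
Current forward F = (S − I)·e^(rT) = (121.89 − 2.9755)·e^(0.0992·8/12) = 118.9145 × 1.068369 = 127.0446
Value (long) = (F − K)·e^(−rT) = (127.0446 − 131.33) × 0.936006 = -4.0112
Value = -S$4.01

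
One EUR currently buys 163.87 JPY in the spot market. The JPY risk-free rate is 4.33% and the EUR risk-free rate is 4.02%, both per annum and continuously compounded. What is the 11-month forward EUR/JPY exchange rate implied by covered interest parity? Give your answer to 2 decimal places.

164.34

F = S·e^((r_JPY − r_EUR)T) = 163.87 · e^((0.0433 − 0.0402) × 11/12)
= 163.87 · e^0.002842 = 163.87 × 1.002846
F = 164.34 JPY per EUR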